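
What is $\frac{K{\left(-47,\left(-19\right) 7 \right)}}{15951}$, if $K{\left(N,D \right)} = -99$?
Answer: $- \frac{33}{5317} \approx -0.0062065$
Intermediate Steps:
$\frac{K{\left(-47,\left(-19\right) 7 \right)}}{15951} = - \frac{99}{15951} = \left(-99\right) \frac{1}{15951} = - \frac{33}{5317}$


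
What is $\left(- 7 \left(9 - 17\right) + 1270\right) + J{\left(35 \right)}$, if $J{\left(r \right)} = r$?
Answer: $1361$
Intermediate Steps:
$\left(- 7 \left(9 - 17\right) + 1270\right) + J{\left(35 \right)} = \left(- 7 \left(9 - 17\right) + 1270\right) + 35 = \left(\left(-7\right) \left(-8\right) + 1270\right) + 35 = \left(56 + 1270\right) + 35 = 1326 + 35 = 1361$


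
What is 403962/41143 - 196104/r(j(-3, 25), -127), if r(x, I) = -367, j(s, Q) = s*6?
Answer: 8216560926/15099481 ≈ 544.16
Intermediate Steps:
j(s, Q) = 6*s
403962/41143 - 196104/r(j(-3, 25), -127) = 403962/41143 - 196104/(-367) = 403962*(1/41143) - 196104*(-1/367) = 403962/41143 + 196104/367 = 8216560926/15099481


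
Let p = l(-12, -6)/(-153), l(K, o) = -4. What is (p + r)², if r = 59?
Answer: 81558961/23409 ≈ 3484.1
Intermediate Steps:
p = 4/153 (p = -4/(-153) = -4*(-1/153) = 4/153 ≈ 0.026144)
(p + r)² = (4/153 + 59)² = (9031/153)² = 81558961/23409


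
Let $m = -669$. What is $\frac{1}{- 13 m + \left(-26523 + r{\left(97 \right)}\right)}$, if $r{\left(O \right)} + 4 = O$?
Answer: $- \frac{1}{17733} \approx -5.6392 \cdot 10^{-5}$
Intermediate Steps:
$r{\left(O \right)} = -4 + O$
$\frac{1}{- 13 m + \left(-26523 + r{\left(97 \right)}\right)} = \frac{1}{\left(-13\right) \left(-669\right) + \left(-26523 + \left(-4 + 97\right)\right)} = \frac{1}{8697 + \left(-26523 + 93\right)} = \frac{1}{8697 - 26430} = \frac{1}{-17733} = - \frac{1}{17733}$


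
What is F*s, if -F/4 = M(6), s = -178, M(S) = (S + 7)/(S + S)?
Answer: 2314/3 ≈ 771.33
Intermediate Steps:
M(S) = (7 + S)/(2*S) (M(S) = (7 + S)/((2*S)) = (7 + S)*(1/(2*S)) = (7 + S)/(2*S))
F = -13/3 (F = -2*(7 + 6)/6 = -2*13/6 = -4*13/12 = -13/3 ≈ -4.3333)
F*s = -13/3*(-178) = 2314/3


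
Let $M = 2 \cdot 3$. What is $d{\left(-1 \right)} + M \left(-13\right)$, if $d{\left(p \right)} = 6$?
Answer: $-72$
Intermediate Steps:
$M = 6$
$d{\left(-1 \right)} + M \left(-13\right) = 6 + 6 \left(-13\right) = 6 - 78 = -72$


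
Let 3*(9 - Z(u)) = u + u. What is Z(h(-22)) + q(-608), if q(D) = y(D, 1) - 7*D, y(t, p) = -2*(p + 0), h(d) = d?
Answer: 12833/3 ≈ 4277.7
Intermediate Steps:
Z(u) = 9 - 2*u/3 (Z(u) = 9 - (u + u)/3 = 9 - 2*u/3)
y(t, p) = -2*p
q(D) = -2 - 7*D (q(D) = -2*1 - 7*D = -2 - 7*D)
Z(h(-22)) + q(-608) = (9 - ⅔*(-22)) + (-2 - 7*(-608)) = (9 + 44/3) + (-2 + 4256) = 71/3 + 4254 = 12833/3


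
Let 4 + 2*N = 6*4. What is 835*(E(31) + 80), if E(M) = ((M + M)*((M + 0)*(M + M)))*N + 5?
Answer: 995090375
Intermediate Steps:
N = 10 (N = -2 + (6*4)/2 = -2 + (½)*24 = -2 + 12 = 10)
E(M) = 5 + 40*M³ (E(M) = ((M + M)*((M + 0)*(M + M)))*10 + 5 = ((2*M)*(M*(2*M)))*10 + 5 = ((2*M)*(2*M²))*10 + 5 = (4*M³)*10 + 5 = 40*M³ + 5 = 5 + 40*M³)
835*(E(31) + 80) = 835*((5 + 40*31³) + 80) = 835*((5 + 40*29791) + 80) = 835*((5 + 1191640) + 80) = 835*(1191645 + 80) = 835*1191725 = 995090375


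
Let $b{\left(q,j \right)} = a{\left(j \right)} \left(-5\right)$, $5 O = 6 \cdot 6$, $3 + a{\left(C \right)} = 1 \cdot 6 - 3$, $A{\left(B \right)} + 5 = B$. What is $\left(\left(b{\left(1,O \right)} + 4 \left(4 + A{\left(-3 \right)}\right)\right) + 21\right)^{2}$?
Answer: $25$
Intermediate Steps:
$A{\left(B \right)} = -5 + B$
$a{\left(C \right)} = 0$ ($a{\left(C \right)} = -3 + \left(1 \cdot 6 - 3\right) = -3 + \left(6 - 3\right) = -3 + 3 = 0$)
$O = \frac{36}{5}$ ($O = \frac{6 \cdot 6}{5} = \frac{1}{5} \cdot 36 = \frac{36}{5} \approx 7.2$)
$b{\left(q,j \right)} = 0$ ($b{\left(q,j \right)} = 0 \left(-5\right) = 0$)
$\left(\left(b{\left(1,O \right)} + 4 \left(4 + A{\left(-3 \right)}\right)\right) + 21\right)^{2} = \left(\left(0 + 4 \left(4 - 8\right)\right) + 21\right)^{2} = \left(\left(0 + 4 \left(-4\right)\right) + 21\right)^{2} = \left(\left(0 - 16\right) + 21\right)^{2} = \left(-16 + 21\right)^{2} = 5^{2} = 25$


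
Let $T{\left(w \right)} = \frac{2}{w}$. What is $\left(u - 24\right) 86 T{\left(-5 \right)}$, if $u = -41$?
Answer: $2236$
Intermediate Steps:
$\left(u - 24\right) 86 T{\left(-5 \right)} = \left(-41 - 24\right) 86 \frac{2}{-5} = \left(-65\right) 86 \cdot 2 \left(- \frac{1}{5}\right) = \left(-5590\right) \left(- \frac{2}{5}\right) = 2236$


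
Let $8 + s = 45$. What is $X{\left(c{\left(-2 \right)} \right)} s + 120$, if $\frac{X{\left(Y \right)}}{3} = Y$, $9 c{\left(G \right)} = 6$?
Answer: $194$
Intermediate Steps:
$s = 37$ ($s = -8 + 45 = 37$)
$c{\left(G \right)} = \frac{2}{3}$ ($c{\left(G \right)} = \frac{1}{9} \cdot 6 = \frac{2}{3}$)
$X{\left(Y \right)} = 3 Y$
$X{\left(c{\left(-2 \right)} \right)} s + 120 = 3 \cdot \frac{2}{3} \cdot 37 + 120 = 2 \cdot 37 + 120 = 74 + 120 = 194$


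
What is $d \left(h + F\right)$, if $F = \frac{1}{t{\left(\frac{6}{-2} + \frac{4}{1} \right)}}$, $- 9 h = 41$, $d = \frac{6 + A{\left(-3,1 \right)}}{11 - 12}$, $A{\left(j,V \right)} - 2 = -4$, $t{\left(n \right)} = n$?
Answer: $\frac{128}{9} \approx 14.222$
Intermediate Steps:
$A{\left(j,V \right)} = -2$ ($A{\left(j,V \right)} = 2 - 4 = -2$)
$d = -4$ ($d = \frac{6 - 2}{11 - 12} = \frac{4}{-1} = 4 \left(-1\right) = -4$)
$h = - \frac{41}{9}$ ($h = \left(- \frac{1}{9}\right) 41 = - \frac{41}{9} \approx -4.5556$)
$F = 1$ ($F = \frac{1}{\frac{6}{-2} + \frac{4}{1}} = \frac{1}{6 \left(- \frac{1}{2}\right) + 4 \cdot 1} = \frac{1}{-3 + 4} = 1^{-1} = 1$)
$d \left(h + F\right) = - 4 \left(- \frac{41}{9} + 1\right) = \left(-4\right) \left(- \frac{32}{9}\right) = \frac{128}{9}$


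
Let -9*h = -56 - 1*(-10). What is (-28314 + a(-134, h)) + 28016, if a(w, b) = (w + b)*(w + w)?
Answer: 308198/9 ≈ 34244.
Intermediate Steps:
h = 46/9 (h = -(-56 - 1*(-10))/9 = -(-56 + 10)/9 = -1/9*(-46) = 46/9 ≈ 5.1111)
a(w, b) = 2*w*(b + w) (a(w, b) = (b + w)*(2*w) = 2*w*(b + w))
(-28314 + a(-134, h)) + 28016 = (-28314 + 2*(-134)*(46/9 - 134)) + 28016 = (-28314 + 2*(-134)*(-1160/9)) + 28016 = (-28314 + 310880/9) + 28016 = 56054/9 + 28016 = 308198/9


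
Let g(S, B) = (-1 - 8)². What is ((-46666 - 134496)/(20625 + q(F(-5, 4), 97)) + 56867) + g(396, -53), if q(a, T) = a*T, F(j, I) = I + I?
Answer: 1218562986/21401 ≈ 56940.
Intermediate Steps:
g(S, B) = 81 (g(S, B) = (-9)² = 81)
F(j, I) = 2*I
q(a, T) = T*a
((-46666 - 134496)/(20625 + q(F(-5, 4), 97)) + 56867) + g(396, -53) = ((-46666 - 134496)/(20625 + 97*(2*4)) + 56867) + 81 = (-181162/(20625 + 97*8) + 56867) + 81 = (-181162/(20625 + 776) + 56867) + 81 = (-181162/21401 + 56867) + 81 = 1216829505/21401 + 81 = 1218562986/21401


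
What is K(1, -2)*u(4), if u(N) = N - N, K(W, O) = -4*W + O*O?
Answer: 0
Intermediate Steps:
K(W, O) = O**2 - 4*W (K(W, O) = -4*W + O**2 = O**2 - 4*W)
u(N) = 0
K(1, -2)*u(4) = ((-2)**2 - 4*1)*0 = (4 - 4)*0 = 0*0 = 0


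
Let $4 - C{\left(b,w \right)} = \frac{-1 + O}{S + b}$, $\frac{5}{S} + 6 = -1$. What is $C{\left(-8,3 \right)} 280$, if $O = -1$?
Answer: $\frac{64400}{61} \approx 1055.7$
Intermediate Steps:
$S = - \frac{5}{7}$ ($S = \frac{5}{-6 - 1} = \frac{5}{-7} = 5 \left(- \frac{1}{7}\right) = - \frac{5}{7} \approx -0.71429$)
$C{\left(b,w \right)} = 4 + \frac{2}{- \frac{5}{7} + b}$ ($C{\left(b,w \right)} = 4 - \frac{-1 - 1}{- \frac{5}{7} + b} = 4 - - \frac{2}{- \frac{5}{7} + b} = 4 + \frac{2}{- \frac{5}{7} + b}$)
$C{\left(-8,3 \right)} 280 = \frac{2 \left(-3 + 14 \left(-8\right)\right)}{-5 + 7 \left(-8\right)} 280 = \frac{2 \left(-3 - 112\right)}{-5 - 56} \cdot 280 = 2 \frac{1}{-61} \left(-115\right) 280 = 2 \left(- \frac{1}{61}\right) \left(-115\right) 280 = \frac{230}{61} \cdot 280 = \frac{64400}{61}$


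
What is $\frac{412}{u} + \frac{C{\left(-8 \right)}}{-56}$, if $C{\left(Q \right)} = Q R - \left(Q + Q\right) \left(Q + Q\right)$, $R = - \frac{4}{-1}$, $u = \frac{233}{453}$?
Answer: $\frac{1314840}{1631} \approx 806.16$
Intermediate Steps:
$u = \frac{233}{453}$ ($u = 233 \cdot \frac{1}{453} = \frac{233}{453} \approx 0.51435$)
$R = 4$ ($R = - 4 \left(-1\right) = \left(-1\right) \left(-4\right) = 4$)
$C{\left(Q \right)} = - 4 Q^{2} + 4 Q$ ($C{\left(Q \right)} = Q 4 - \left(Q + Q\right) \left(Q + Q\right) = 4 Q - 2 Q 2 Q = 4 Q - 4 Q^{2} = - 4 Q^{2} + 4 Q$)
$\frac{412}{u} + \frac{C{\left(-8 \right)}}{-56} = \frac{412}{\frac{233}{453}} + \frac{4 \left(-8\right) \left(1 - -8\right)}{-56} = 412 \cdot \frac{453}{233} + 4 \left(-8\right) \left(1 + 8\right) \left(- \frac{1}{56}\right) = \frac{186636}{233} + 4 \left(-8\right) 9 \left(- \frac{1}{56}\right) = \frac{186636}{233} - - \frac{36}{7} = \frac{186636}{233} + \frac{36}{7} = \frac{1314840}{1631}$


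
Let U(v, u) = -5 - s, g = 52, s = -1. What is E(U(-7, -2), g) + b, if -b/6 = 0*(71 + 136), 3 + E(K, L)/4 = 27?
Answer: 96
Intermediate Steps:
U(v, u) = -4 (U(v, u) = -5 - 1*(-1) = -5 + 1 = -4)
E(K, L) = 96 (E(K, L) = -12 + 4*27 = -12 + 108 = 96)
b = 0 (b = -0*(71 + 136) = -0*207 = -6*0 = 0)
E(U(-7, -2), g) + b = 96 + 0 = 96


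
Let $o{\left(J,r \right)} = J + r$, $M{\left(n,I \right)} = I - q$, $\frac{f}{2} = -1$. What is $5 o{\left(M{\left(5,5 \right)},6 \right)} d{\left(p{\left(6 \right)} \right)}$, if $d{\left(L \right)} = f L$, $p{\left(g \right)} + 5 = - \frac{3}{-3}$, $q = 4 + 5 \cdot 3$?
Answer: $-320$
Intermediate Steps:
$f = -2$ ($f = 2 \left(-1\right) = -2$)
$q = 19$ ($q = 4 + 15 = 19$)
$p{\left(g \right)} = -4$ ($p{\left(g \right)} = -5 - \frac{3}{-3} = -5 - -1 = -5 + 1 = -4$)
$M{\left(n,I \right)} = -19 + I$ ($M{\left(n,I \right)} = I - 19 = -19 + I$)
$d{\left(L \right)} = - 2 L$
$5 o{\left(M{\left(5,5 \right)},6 \right)} d{\left(p{\left(6 \right)} \right)} = 5 \left(\left(-19 + 5\right) + 6\right) \left(\left(-2\right) \left(-4\right)\right) = 5 \left(-14 + 6\right) 8 = 5 \left(-8\right) 8 = \left(-40\right) 8 = -320$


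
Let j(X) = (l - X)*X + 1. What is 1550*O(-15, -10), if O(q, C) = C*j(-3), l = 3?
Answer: 263500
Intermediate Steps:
j(X) = 1 + X*(3 - X) (j(X) = (3 - X)*X + 1 = X*(3 - X) + 1 = 1 + X*(3 - X))
O(q, C) = -17*C (O(q, C) = C*(1 - 1*(-3)**2 + 3*(-3)) = C*(1 - 1*9 - 9) = C*(1 - 9 - 9) = C*(-17) = -17*C)
1550*O(-15, -10) = 1550*(-17*(-10)) = 1550*170 = 263500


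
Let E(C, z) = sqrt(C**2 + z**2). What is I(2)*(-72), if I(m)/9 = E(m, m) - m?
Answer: 1296 - 1296*sqrt(2) ≈ -536.82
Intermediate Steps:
I(m) = -9*m + 9*sqrt(2)*sqrt(m**2) (I(m) = 9*(sqrt(m**2 + m**2) - m) = 9*(sqrt(2*m**2) - m) = 9*(sqrt(2)*sqrt(m**2) - m) = 9*(-m + sqrt(2)*sqrt(m**2)) = -9*m + 9*sqrt(2)*sqrt(m**2))
I(2)*(-72) = (-9*2 + 9*sqrt(2)*sqrt(2**2))*(-72) = (-18 + 9*sqrt(2)*sqrt(4))*(-72) = (-18 + 9*sqrt(2)*2)*(-72) = (-18 + 18*sqrt(2))*(-72) = 1296 - 1296*sqrt(2)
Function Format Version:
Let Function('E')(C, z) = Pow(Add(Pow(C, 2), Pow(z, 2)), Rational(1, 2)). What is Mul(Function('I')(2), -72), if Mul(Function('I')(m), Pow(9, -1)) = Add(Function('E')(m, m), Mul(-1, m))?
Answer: Add(1296, Mul(-1296, Pow(2, Rational(1, 2)))) ≈ -536.82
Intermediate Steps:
Function('I')(m) = Add(Mul(-9, m), Mul(9, Pow(2, Rational(1, 2)), Pow(Pow(m, 2), Rational(1, 2)))) (Function('I')(m) = Mul(9, Add(Pow(Add(Pow(m, 2), Pow(m, 2)), Rational(1, 2)), Mul(-1, m))) = Mul(9, Add(Pow(Mul(2, Pow(m, 2)), Rational(1, 2)), Mul(-1, m))) = Mul(9, Add(Mul(Pow(2, Rational(1, 2)), Pow(Pow(m, 2), Rational(1, 2))), Mul(-1, m))) = Mul(9, Add(Mul(-1, m), Mul(Pow(2, Rational(1, 2)), Pow(Pow(m, 2), Rational(1, 2))))) = Add(Mul(-9, m), Mul(9, Pow(2, Rational(1, 2)), Pow(Pow(m, 2), Rational(1, 2)))))
Mul(Function('I')(2), -72) = Mul(Add(Mul(-9, 2), Mul(9, Pow(2, Rational(1, 2)), Pow(Pow(2, 2), Rational(1, 2)))), -72) = Mul(Add(-18, Mul(9, Pow(2, Rational(1, 2)), Pow(4, Rational(1, 2)))), -72) = Mul(Add(-18, Mul(9, Pow(2, Rational(1, 2)), 2)), -72) = Mul(Add(-18, Mul(18, Pow(2, Rational(1, 2)))), -72) = Add(1296, Mul(-1296, Pow(2, Rational(1, 2))))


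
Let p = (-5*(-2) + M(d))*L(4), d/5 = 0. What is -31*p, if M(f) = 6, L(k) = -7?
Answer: 3472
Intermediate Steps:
d = 0 (d = 5*0 = 0)
p = -112 (p = (-5*(-2) + 6)*(-7) = (10 + 6)*(-7) = 16*(-7) = -112)
-31*p = -31*(-112) = 3472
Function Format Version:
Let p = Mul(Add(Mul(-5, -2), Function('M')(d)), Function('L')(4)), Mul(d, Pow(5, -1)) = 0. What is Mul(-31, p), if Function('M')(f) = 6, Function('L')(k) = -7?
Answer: 3472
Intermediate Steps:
d = 0 (d = Mul(5, 0) = 0)
p = -112 (p = Mul(Add(Mul(-5, -2), 6), -7) = Mul(Add(10, 6), -7) = Mul(16, -7) = -112)
Mul(-31, p) = Mul(-31, -112) = 3472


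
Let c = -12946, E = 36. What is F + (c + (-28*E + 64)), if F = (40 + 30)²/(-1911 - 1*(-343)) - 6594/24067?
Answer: -2674979467/192536 ≈ -13893.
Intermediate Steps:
F = -654427/192536 (F = 70²/(-1911 + 343) - 6594*1/24067 = 4900/(-1568) - 6594/24067 = 4900*(-1/1568) - 6594/24067 = -25/8 - 6594/24067 = -654427/192536 ≈ -3.3990)
F + (c + (-28*E + 64)) = -654427/192536 + (-12946 + (-28*36 + 64)) = -654427/192536 + (-12946 + (-1008 + 64)) = -654427/192536 + (-12946 - 944) = -654427/192536 - 13890 = -2674979467/192536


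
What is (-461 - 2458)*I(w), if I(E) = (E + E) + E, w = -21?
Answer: 183897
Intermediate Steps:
I(E) = 3*E (I(E) = 2*E + E = 3*E)
(-461 - 2458)*I(w) = (-461 - 2458)*(3*(-21)) = -2919*(-63) = 183897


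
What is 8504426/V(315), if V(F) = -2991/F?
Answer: -892964730/997 ≈ -8.9565e+5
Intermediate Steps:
8504426/V(315) = 8504426/((-2991/315)) = 8504426/((-2991*1/315)) = 8504426/(-997/105) = 8504426*(-105/997) = -892964730/997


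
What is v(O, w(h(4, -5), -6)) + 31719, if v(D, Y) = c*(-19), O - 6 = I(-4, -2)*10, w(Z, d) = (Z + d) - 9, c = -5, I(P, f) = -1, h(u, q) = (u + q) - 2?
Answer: 31814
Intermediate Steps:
h(u, q) = -2 + q + u (h(u, q) = (q + u) - 2 = -2 + q + u)
w(Z, d) = -9 + Z + d
O = -4 (O = 6 - 1*10 = 6 - 10 = -4)
v(D, Y) = 95 (v(D, Y) = -5*(-19) = 95)
v(O, w(h(4, -5), -6)) + 31719 = 95 + 31719 = 31814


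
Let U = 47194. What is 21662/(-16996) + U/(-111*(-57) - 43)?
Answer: 41624076/6675179 ≈ 6.2356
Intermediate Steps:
21662/(-16996) + U/(-111*(-57) - 43) = 21662/(-16996) + 47194/(-111*(-57) - 43) = 21662*(-1/16996) + 47194/(6327 - 43) = -10831/8498 + 47194/6284 = -10831/8498 + 47194*(1/6284) = -10831/8498 + 23597/3142 = 41624076/6675179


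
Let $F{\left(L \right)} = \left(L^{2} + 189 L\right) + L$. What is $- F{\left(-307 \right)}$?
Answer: $-35919$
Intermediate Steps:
$F{\left(L \right)} = L^{2} + 190 L$
$- F{\left(-307 \right)} = - \left(-307\right) \left(190 - 307\right) = - \left(-307\right) \left(-117\right) = \left(-1\right) 35919 = -35919$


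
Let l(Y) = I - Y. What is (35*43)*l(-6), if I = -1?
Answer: 7525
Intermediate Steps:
l(Y) = -1 - Y
(35*43)*l(-6) = (35*43)*(-1 - 1*(-6)) = 1505*(-1 + 6) = 1505*5 = 7525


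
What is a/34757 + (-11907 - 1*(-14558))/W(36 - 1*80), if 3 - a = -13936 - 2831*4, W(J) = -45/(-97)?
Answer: 8938795114/1564065 ≈ 5715.1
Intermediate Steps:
W(J) = 45/97 (W(J) = -45*(-1/97) = 45/97)
a = 25263 (a = 3 - (-13936 - 2831*4) = 3 - (-13936 - 1*11324) = 3 - (-13936 - 11324) = 3 - 1*(-25260) = 3 + 25260 = 25263)
a/34757 + (-11907 - 1*(-14558))/W(36 - 1*80) = 25263/34757 + (-11907 - 1*(-14558))/(45/97) = 25263*(1/34757) + (-11907 + 14558)*(97/45) = 25263/34757 + 2651*(97/45) = 25263/34757 + 257147/45 = 8938795114/1564065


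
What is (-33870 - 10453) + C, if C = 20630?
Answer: -23693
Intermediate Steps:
(-33870 - 10453) + C = (-33870 - 10453) + 20630 = -44323 + 20630 = -23693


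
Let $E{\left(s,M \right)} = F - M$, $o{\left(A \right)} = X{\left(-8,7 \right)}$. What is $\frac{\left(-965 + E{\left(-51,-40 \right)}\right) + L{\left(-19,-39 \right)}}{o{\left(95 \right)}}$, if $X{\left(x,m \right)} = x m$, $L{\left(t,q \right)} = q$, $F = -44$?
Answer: $18$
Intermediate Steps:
$X{\left(x,m \right)} = m x$
$o{\left(A \right)} = -56$ ($o{\left(A \right)} = 7 \left(-8\right) = -56$)
$E{\left(s,M \right)} = -44 - M$
$\frac{\left(-965 + E{\left(-51,-40 \right)}\right) + L{\left(-19,-39 \right)}}{o{\left(95 \right)}} = \frac{\left(-965 - 4\right) - 39}{-56} = \left(\left(-965 + \left(-44 + 40\right)\right) - 39\right) \left(- \frac{1}{56}\right) = \left(\left(-965 - 4\right) - 39\right) \left(- \frac{1}{56}\right) = \left(-969 - 39\right) \left(- \frac{1}{56}\right) = \left(-1008\right) \left(- \frac{1}{56}\right) = 18$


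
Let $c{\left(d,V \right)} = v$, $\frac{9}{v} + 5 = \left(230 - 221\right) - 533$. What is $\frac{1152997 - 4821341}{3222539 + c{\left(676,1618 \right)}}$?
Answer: $- \frac{970276988}{852361561} \approx -1.1383$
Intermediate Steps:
$v = - \frac{9}{529}$ ($v = \frac{9}{-5 + \left(\left(230 - 221\right) - 533\right)} = \frac{9}{-5 + \left(9 - 533\right)} = \frac{9}{-5 - 524} = \frac{9}{-529} = 9 \left(- \frac{1}{529}\right) = - \frac{9}{529} \approx -0.017013$)
$c{\left(d,V \right)} = - \frac{9}{529}$
$\frac{1152997 - 4821341}{3222539 + c{\left(676,1618 \right)}} = \frac{1152997 - 4821341}{3222539 - \frac{9}{529}} = - \frac{3668344}{\frac{1704723122}{529}} = \left(-3668344\right) \frac{529}{1704723122} = - \frac{970276988}{852361561}$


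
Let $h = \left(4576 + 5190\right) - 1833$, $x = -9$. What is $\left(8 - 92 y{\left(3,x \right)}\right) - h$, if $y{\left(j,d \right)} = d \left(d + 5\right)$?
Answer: $-11237$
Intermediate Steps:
$y{\left(j,d \right)} = d \left(5 + d\right)$
$h = 7933$ ($h = 9766 - 1833 = 7933$)
$\left(8 - 92 y{\left(3,x \right)}\right) - h = \left(8 - 92 \left(- 9 \left(5 - 9\right)\right)\right) - 7933 = \left(8 - 92 \left(\left(-9\right) \left(-4\right)\right)\right) - 7933 = \left(8 - 3312\right) - 7933 = -3304 - 7933 = -11237$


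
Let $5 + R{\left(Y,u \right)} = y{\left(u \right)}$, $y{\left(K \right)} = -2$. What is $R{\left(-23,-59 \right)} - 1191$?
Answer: $-1198$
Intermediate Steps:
$R{\left(Y,u \right)} = -7$ ($R{\left(Y,u \right)} = -5 - 2 = -7$)
$R{\left(-23,-59 \right)} - 1191 = -7 - 1191 = -1198$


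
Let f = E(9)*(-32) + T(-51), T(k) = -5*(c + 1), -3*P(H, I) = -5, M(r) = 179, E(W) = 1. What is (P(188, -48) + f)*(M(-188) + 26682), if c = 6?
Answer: -5264756/3 ≈ -1.7549e+6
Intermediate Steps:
P(H, I) = 5/3 (P(H, I) = -1/3*(-5) = 5/3)
T(k) = -35 (T(k) = -5*(6 + 1) = -5*7 = -35)
f = -67 (f = 1*(-32) - 35 = -32 - 35 = -67)
(P(188, -48) + f)*(M(-188) + 26682) = (5/3 - 67)*(179 + 26682) = -196/3*26861 = -5264756/3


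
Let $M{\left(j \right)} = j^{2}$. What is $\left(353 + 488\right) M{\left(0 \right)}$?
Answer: $0$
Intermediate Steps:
$\left(353 + 488\right) M{\left(0 \right)} = \left(353 + 488\right) 0^{2} = 841 \cdot 0 = 0$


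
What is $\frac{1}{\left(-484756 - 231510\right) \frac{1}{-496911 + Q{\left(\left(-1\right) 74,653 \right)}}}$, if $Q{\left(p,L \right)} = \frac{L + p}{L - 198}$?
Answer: $\frac{113046963}{162950515} \approx 0.69375$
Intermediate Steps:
$Q{\left(p,L \right)} = \frac{L + p}{-198 + L}$
$\frac{1}{\left(-484756 - 231510\right) \frac{1}{-496911 + Q{\left(\left(-1\right) 74,653 \right)}}} = \frac{1}{\left(-484756 - 231510\right) \frac{1}{-496911 + \frac{653 - 74}{-198 + 653}}} = \frac{1}{\left(-716266\right) \frac{1}{-496911 + \frac{653 - 74}{455}}} = \frac{1}{\left(-716266\right) \frac{1}{-496911 + \frac{1}{455} \cdot 579}} = \frac{1}{\left(-716266\right) \frac{1}{-496911 + \frac{579}{455}}} = \frac{1}{\left(-716266\right) \frac{1}{- \frac{226093926}{455}}} = \frac{1}{\left(-716266\right) \left(- \frac{455}{226093926}\right)} = \frac{1}{\frac{162950515}{113046963}} = \frac{113046963}{162950515}$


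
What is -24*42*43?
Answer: -43344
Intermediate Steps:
-24*42*43 = -1008*43 = -43344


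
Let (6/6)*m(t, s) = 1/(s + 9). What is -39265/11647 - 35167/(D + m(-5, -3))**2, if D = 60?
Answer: -1045383991/79886773 ≈ -13.086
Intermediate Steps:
m(t, s) = 1/(9 + s) (m(t, s) = 1/(s + 9) = 1/(9 + s))
-39265/11647 - 35167/(D + m(-5, -3))**2 = -39265/11647 - 35167/(60 + 1/(9 - 3))**2 = -39265*1/11647 - 35167/(60 + 1/6)**2 = -39265/11647 - 35167/(60 + 1/6)**2 = -39265/11647 - 35167/((361/6)**2) = -39265/11647 - 35167/130321/36 = -39265/11647 - 35167*36/130321 = -39265/11647 - 1266012/130321 = -1045383991/79886773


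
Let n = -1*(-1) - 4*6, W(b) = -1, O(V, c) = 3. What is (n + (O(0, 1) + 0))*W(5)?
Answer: 20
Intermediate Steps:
n = -23 (n = 1 - 24 = -23)
(n + (O(0, 1) + 0))*W(5) = (-23 + (3 + 0))*(-1) = (-23 + 3)*(-1) = -20*(-1) = 20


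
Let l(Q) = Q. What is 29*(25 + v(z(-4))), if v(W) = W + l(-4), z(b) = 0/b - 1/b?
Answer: 2465/4 ≈ 616.25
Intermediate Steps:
z(b) = -1/b (z(b) = 0 - 1/b = -1/b)
v(W) = -4 + W (v(W) = W - 4 = -4 + W)
29*(25 + v(z(-4))) = 29*(25 + (-4 - 1/(-4))) = 29*(25 + (-4 - 1*(-¼))) = 29*(25 + (-4 + ¼)) = 29*(25 - 15/4) = 29*(85/4) = 2465/4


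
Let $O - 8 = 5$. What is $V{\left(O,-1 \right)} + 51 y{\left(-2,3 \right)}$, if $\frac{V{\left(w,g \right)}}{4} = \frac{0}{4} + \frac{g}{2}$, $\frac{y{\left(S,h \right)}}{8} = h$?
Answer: $1222$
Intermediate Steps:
$y{\left(S,h \right)} = 8 h$
$O = 13$ ($O = 8 + 5 = 13$)
$V{\left(w,g \right)} = 2 g$ ($V{\left(w,g \right)} = 4 \left(\frac{0}{4} + \frac{g}{2}\right) = 4 \left(0 \cdot \frac{1}{4} + g \frac{1}{2}\right) = 4 \left(0 + \frac{g}{2}\right) = 4 \frac{g}{2} = 2 g$)
$V{\left(O,-1 \right)} + 51 y{\left(-2,3 \right)} = 2 \left(-1\right) + 51 \cdot 8 \cdot 3 = -2 + 51 \cdot 24 = -2 + 1224 = 1222$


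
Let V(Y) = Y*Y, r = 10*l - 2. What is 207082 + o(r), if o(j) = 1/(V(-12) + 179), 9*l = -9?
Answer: 66887487/323 ≈ 2.0708e+5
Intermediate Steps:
l = -1 (l = (⅑)*(-9) = -1)
r = -12 (r = 10*(-1) - 2 = -10 - 2 = -12)
V(Y) = Y²
o(j) = 1/323 (o(j) = 1/((-12)² + 179) = 1/(144 + 179) = 1/323)
207082 + o(r) = 207082 + 1/323 = 66887487/323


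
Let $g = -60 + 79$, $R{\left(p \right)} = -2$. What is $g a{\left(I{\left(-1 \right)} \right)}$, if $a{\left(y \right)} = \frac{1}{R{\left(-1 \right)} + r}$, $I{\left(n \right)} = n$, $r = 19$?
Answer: $\frac{19}{17} \approx 1.1176$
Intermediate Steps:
$g = 19$
$a{\left(y \right)} = \frac{1}{17}$ ($a{\left(y \right)} = \frac{1}{-2 + 19} = \frac{1}{17}$)
$g a{\left(I{\left(-1 \right)} \right)} = 19 \cdot \frac{1}{17} = \frac{19}{17}$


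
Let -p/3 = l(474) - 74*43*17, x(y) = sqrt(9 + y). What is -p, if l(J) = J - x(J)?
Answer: -160860 - 3*sqrt(483) ≈ -1.6093e+5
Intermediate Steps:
l(J) = J - sqrt(9 + J)
p = 160860 + 3*sqrt(483) (p = -3*((474 - sqrt(9 + 474)) - 74*43*17) = -3*((474 - sqrt(483)) - 3182*17) = -3*((474 - sqrt(483)) - 1*54094) = -3*((474 - sqrt(483)) - 54094) = -3*(-53620 - sqrt(483)) = 160860 + 3*sqrt(483) ≈ 1.6093e+5)
-p = -(160860 + 3*sqrt(483)) = -160860 - 3*sqrt(483)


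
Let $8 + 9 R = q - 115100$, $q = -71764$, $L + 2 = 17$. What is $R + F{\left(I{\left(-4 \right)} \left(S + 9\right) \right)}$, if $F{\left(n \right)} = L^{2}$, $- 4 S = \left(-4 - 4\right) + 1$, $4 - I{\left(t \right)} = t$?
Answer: $- \frac{184847}{9} \approx -20539.0$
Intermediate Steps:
$I{\left(t \right)} = 4 - t$
$L = 15$ ($L = -2 + 17 = 15$)
$S = \frac{7}{4}$ ($S = - \frac{\left(-4 - 4\right) + 1}{4} = - \frac{-8 + 1}{4} = \left(- \frac{1}{4}\right) \left(-7\right) = \frac{7}{4} \approx 1.75$)
$F{\left(n \right)} = 225$ ($F{\left(n \right)} = 15^{2} = 225$)
$R = - \frac{186872}{9}$ ($R = - \frac{8}{9} + \frac{-71764 - 115100}{9} = - \frac{8}{9} + \frac{1}{9} \left(-186864\right) = - \frac{8}{9} - \frac{62288}{3} = - \frac{186872}{9} \approx -20764.0$)
$R + F{\left(I{\left(-4 \right)} \left(S + 9\right) \right)} = - \frac{186872}{9} + 225 = - \frac{184847}{9}$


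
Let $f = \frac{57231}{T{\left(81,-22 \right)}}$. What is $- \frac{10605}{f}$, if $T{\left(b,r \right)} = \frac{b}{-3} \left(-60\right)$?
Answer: $- \frac{1908900}{6359} \approx -300.19$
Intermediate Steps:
$T{\left(b,r \right)} = 20 b$ ($T{\left(b,r \right)} = b \left(- \frac{1}{3}\right) \left(-60\right) = - \frac{b}{3} \left(-60\right) = 20 b$)
$f = \frac{6359}{180}$ ($f = \frac{57231}{20 \cdot 81} = \frac{57231}{1620} = 57231 \cdot \frac{1}{1620} = \frac{6359}{180} \approx 35.328$)
$- \frac{10605}{f} = - \frac{10605}{\frac{6359}{180}} = \left(-10605\right) \frac{180}{6359} = - \frac{1908900}{6359}$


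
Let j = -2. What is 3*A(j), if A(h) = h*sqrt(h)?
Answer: -6*I*sqrt(2) ≈ -8.4853*I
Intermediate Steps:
A(h) = h**(3/2)
3*A(j) = 3*(-2)**(3/2) = 3*(-2*I*sqrt(2)) = -6*I*sqrt(2)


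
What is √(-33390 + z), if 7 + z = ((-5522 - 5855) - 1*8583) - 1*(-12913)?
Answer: 2*I*√10111 ≈ 201.11*I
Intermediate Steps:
z = -7054 (z = -7 + (((-5522 - 5855) - 1*8583) - 1*(-12913)) = -7 + ((-11377 - 8583) + 12913) = -7 + (-19960 + 12913) = -7 - 7047 = -7054)
√(-33390 + z) = √(-33390 - 7054) = √(-40444) = 2*I*√10111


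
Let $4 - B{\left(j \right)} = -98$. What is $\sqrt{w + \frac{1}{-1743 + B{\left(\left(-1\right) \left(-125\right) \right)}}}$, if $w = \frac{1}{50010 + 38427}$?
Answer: $\frac{2 i \sqrt{38877406343}}{16125013} \approx 0.024456 i$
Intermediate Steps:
$B{\left(j \right)} = 102$ ($B{\left(j \right)} = 4 - -98 = 4 + 98 = 102$)
$w = \frac{1}{88437} \approx 1.1307 \cdot 10^{-5}$
$\sqrt{w + \frac{1}{-1743 + B{\left(\left(-1\right) \left(-125\right) \right)}}} = \sqrt{\frac{1}{88437} + \frac{1}{-1743 + 102}} = \sqrt{\frac{1}{88437} + \frac{1}{-1641}} = \sqrt{\frac{1}{88437} - \frac{1}{1641}} = \sqrt{- \frac{9644}{16125013}} = \frac{2 i \sqrt{38877406343}}{16125013}$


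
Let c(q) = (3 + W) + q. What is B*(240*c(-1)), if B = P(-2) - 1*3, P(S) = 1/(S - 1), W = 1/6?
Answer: -5200/3 ≈ -1733.3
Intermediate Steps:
W = 1/6 ≈ 0.16667
c(q) = 19/6 + q (c(q) = (3 + 1/6) + q = 19/6 + q)
P(S) = 1/(-1 + S)
B = -10/3 (B = 1/(-1 - 2) - 1*3 = 1/(-3) - 3 = -1/3 - 3 = -10/3 ≈ -3.3333)
B*(240*c(-1)) = -800*(19/6 - 1) = -800*13/6 = -10/3*520 = -5200/3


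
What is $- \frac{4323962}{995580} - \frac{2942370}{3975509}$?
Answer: $- \frac{10059657285629}{1978968625110} \approx -5.0833$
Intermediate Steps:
$- \frac{4323962}{995580} - \frac{2942370}{3975509} = \left(-4323962\right) \frac{1}{995580} - \frac{2942370}{3975509} = - \frac{2161981}{497790} - \frac{2942370}{3975509} = - \frac{10059657285629}{1978968625110}$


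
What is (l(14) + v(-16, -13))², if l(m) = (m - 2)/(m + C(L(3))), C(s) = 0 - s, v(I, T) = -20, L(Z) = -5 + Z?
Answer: 5929/16 ≈ 370.56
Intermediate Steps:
C(s) = -s
l(m) = (-2 + m)/(2 + m) (l(m) = (m - 2)/(m - (-5 + 3)) = (-2 + m)/(m - 1*(-2)) = (-2 + m)/(m + 2) = (-2 + m)/(2 + m))
(l(14) + v(-16, -13))² = ((-2 + 14)/(2 + 14) - 20)² = (12/16 - 20)² = ((1/16)*12 - 20)² = (¾ - 20)² = (-77/4)² = 5929/16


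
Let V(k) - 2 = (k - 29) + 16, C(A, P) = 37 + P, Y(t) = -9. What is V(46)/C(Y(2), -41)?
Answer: -35/4 ≈ -8.7500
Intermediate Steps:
V(k) = -11 + k (V(k) = 2 + ((k - 29) + 16) = 2 + ((-29 + k) + 16) = 2 + (-13 + k) = -11 + k)
V(46)/C(Y(2), -41) = (-11 + 46)/(37 - 41) = 35/(-4) = 35*(-1/4) = -35/4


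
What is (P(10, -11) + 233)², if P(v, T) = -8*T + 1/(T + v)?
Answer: 102400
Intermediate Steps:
P(v, T) = 1/(T + v) - 8*T
(P(10, -11) + 233)² = ((1 - 8*(-11)² - 8*(-11)*10)/(-11 + 10) + 233)² = ((1 - 8*121 + 880)/(-1) + 233)² = (-(1 - 968 + 880) + 233)² = (-1*(-87) + 233)² = (87 + 233)² = 320² = 102400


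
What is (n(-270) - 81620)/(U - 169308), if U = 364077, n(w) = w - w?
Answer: -81620/194769 ≈ -0.41906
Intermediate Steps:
n(w) = 0
(n(-270) - 81620)/(U - 169308) = (0 - 81620)/(364077 - 169308) = -81620/194769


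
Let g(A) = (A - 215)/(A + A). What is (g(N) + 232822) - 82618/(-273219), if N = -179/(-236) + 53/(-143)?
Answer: 554414127885373/2384108994 ≈ 2.3255e+5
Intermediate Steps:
N = 13089/33748 (N = -179*(-1/236) + 53*(-1/143) = 179/236 - 53/143 = 13089/33748 ≈ 0.38785)
g(A) = (-215 + A)/(2*A) (g(A) = (-215 + A)/((2*A)) = (-215 + A)*(1/(2*A)) = (-215 + A)/(2*A))
(g(N) + 232822) - 82618/(-273219) = ((-215 + 13089/33748)/(2*(13089/33748)) + 232822) - 82618/(-273219) = ((½)*(33748/13089)*(-7242731/33748) + 232822) - 82618*(-1/273219) = (-7242731/26178 + 232822) + 82618/273219 = 6087571585/26178 + 82618/273219 = 554414127885373/2384108994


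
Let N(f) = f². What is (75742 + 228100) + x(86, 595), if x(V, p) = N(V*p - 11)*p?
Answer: 1557260056037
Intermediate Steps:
x(V, p) = p*(-11 + V*p)² (x(V, p) = (V*p - 11)²*p = (-11 + V*p)²*p = p*(-11 + V*p)²)
(75742 + 228100) + x(86, 595) = (75742 + 228100) + 595*(-11 + 86*595)² = 303842 + 595*(-11 + 51170)² = 303842 + 595*51159² = 303842 + 595*2617243281 = 303842 + 1557259752195 = 1557260056037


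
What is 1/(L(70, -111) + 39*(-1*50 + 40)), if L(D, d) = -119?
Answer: -1/509 ≈ -0.0019646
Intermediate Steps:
1/(L(70, -111) + 39*(-1*50 + 40)) = 1/(-119 + 39*(-1*50 + 40)) = 1/(-119 + 39*(-50 + 40)) = 1/(-119 + 39*(-10)) = 1/(-119 - 390) = 1/(-509) = -1/509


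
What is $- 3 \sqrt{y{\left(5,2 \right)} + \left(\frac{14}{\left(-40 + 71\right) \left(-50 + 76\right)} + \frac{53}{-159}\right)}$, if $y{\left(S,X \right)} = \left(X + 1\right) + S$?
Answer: $- \frac{\sqrt{11231610}}{403} \approx -8.316$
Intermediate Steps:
$y{\left(S,X \right)} = 1 + S + X$ ($y{\left(S,X \right)} = \left(1 + X\right) + S = 1 + S + X$)
$- 3 \sqrt{y{\left(5,2 \right)} + \left(\frac{14}{\left(-40 + 71\right) \left(-50 + 76\right)} + \frac{53}{-159}\right)} = - 3 \sqrt{\left(1 + 5 + 2\right) + \left(\frac{14}{\left(-40 + 71\right) \left(-50 + 76\right)} + \frac{53}{-159}\right)} = - 3 \sqrt{8 + \left(\frac{14}{31 \cdot 26} + 53 \left(- \frac{1}{159}\right)\right)} = - 3 \sqrt{8 - \left(\frac{1}{3} - \frac{14}{806}\right)} = - 3 \sqrt{8 + \left(14 \cdot \frac{1}{806} - \frac{1}{3}\right)} = - 3 \sqrt{8 + \left(\frac{7}{403} - \frac{1}{3}\right)} = - 3 \sqrt{8 - \frac{382}{1209}} = - 3 \sqrt{\frac{9290}{1209}} = - 3 \frac{\sqrt{11231610}}{1209} = - \frac{\sqrt{11231610}}{403}$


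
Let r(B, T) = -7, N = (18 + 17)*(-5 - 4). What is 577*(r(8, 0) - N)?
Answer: 177716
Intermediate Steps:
N = -315 (N = 35*(-9) = -315)
577*(r(8, 0) - N) = 577*(-7 - 1*(-315)) = 577*(-7 + 315) = 577*308 = 177716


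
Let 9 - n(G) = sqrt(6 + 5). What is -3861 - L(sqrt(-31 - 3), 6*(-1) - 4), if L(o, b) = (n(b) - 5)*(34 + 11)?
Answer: -4041 + 45*sqrt(11) ≈ -3891.8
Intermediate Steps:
n(G) = 9 - sqrt(11) (n(G) = 9 - sqrt(6 + 5) = 9 - sqrt(11))
L(o, b) = 180 - 45*sqrt(11) (L(o, b) = ((9 - sqrt(11)) - 5)*(34 + 11) = (4 - sqrt(11))*45 = 180 - 45*sqrt(11))
-3861 - L(sqrt(-31 - 3), 6*(-1) - 4) = -3861 - (180 - 45*sqrt(11)) = -3861 + (-180 + 45*sqrt(11)) = -4041 + 45*sqrt(11)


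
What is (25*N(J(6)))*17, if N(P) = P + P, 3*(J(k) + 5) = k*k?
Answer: 5950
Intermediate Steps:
J(k) = -5 + k²/3 (J(k) = -5 + (k*k)/3 = -5 + k²/3)
N(P) = 2*P
(25*N(J(6)))*17 = (25*(2*(-5 + (⅓)*6²)))*17 = (25*(2*(-5 + (⅓)*36)))*17 = (25*(2*(-5 + 12)))*17 = (25*(2*7))*17 = (25*14)*17 = 350*17 = 5950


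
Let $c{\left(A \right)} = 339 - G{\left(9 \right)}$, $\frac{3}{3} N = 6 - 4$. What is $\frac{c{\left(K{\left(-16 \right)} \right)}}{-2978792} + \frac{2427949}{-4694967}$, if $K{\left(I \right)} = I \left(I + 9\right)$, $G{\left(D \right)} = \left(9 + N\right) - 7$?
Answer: $- \frac{314518603111}{608057832168} \approx -0.51725$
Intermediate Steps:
$N = 2$ ($N = 6 - 4 = 2$)
$G{\left(D \right)} = 4$ ($G{\left(D \right)} = \left(9 + 2\right) - 7 = 11 - 7 = 4$)
$K{\left(I \right)} = I \left(9 + I\right)$
$c{\left(A \right)} = 335$ ($c{\left(A \right)} = 339 - 4 = 335$)
$\frac{c{\left(K{\left(-16 \right)} \right)}}{-2978792} + \frac{2427949}{-4694967} = \frac{335}{-2978792} + \frac{2427949}{-4694967} = 335 \left(- \frac{1}{2978792}\right) + 2427949 \left(- \frac{1}{4694967}\right) = - \frac{335}{2978792} - \frac{105563}{204129} = - \frac{314518603111}{608057832168}$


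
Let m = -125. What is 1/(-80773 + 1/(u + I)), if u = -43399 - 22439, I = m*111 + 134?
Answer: -79579/6427834568 ≈ -1.2380e-5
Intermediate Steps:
I = -13741 (I = -125*111 + 134 = -13875 + 134 = -13741)
u = -65838
1/(-80773 + 1/(u + I)) = 1/(-80773 + 1/(-65838 - 13741)) = 1/(-80773 + 1/(-79579)) = 1/(-80773 - 1/79579) = 1/(-6427834568/79579) = -79579/6427834568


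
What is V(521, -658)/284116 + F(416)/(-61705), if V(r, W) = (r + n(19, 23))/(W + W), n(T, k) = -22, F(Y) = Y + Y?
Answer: -44444686941/3295899022640 ≈ -0.013485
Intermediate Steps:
F(Y) = 2*Y
V(r, W) = (-22 + r)/(2*W) (V(r, W) = (r - 22)/(W + W) = (-22 + r)/((2*W)) = (-22 + r)*(1/(2*W)) = (-22 + r)/(2*W))
V(521, -658)/284116 + F(416)/(-61705) = ((½)*(-22 + 521)/(-658))/284116 + (2*416)/(-61705) = ((½)*(-1/658)*499)*(1/284116) + 832*(-1/61705) = -499/1316*1/284116 - 832/61705 = -499/373896656 - 832/61705 = -44444686941/3295899022640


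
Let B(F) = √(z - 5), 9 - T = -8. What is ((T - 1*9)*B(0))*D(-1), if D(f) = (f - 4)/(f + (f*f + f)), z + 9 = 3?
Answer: 40*I*√11 ≈ 132.67*I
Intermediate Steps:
z = -6 (z = -9 + 3 = -6)
T = 17 (T = 9 - 1*(-8) = 9 + 8 = 17)
D(f) = (-4 + f)/(f² + 2*f) (D(f) = (-4 + f)/(f + (f² + f)) = (-4 + f)/(f + (f + f²)) = (-4 + f)/(f² + 2*f))
B(F) = I*√11 (B(F) = √(-6 - 5) = √(-11) = I*√11)
((T - 1*9)*B(0))*D(-1) = ((17 - 1*9)*(I*√11))*((-4 - 1)/((-1)*(2 - 1))) = ((17 - 9)*(I*√11))*(-1*(-5)/1) = (8*(I*√11))*(-1*1*(-5)) = (8*I*√11)*5 = 40*I*√11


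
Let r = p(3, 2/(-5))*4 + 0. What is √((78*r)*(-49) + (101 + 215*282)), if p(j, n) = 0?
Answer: √60731 ≈ 246.44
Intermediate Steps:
r = 0 (r = 0*4 + 0 = 0 + 0 = 0)
√((78*r)*(-49) + (101 + 215*282)) = √((78*0)*(-49) + (101 + 215*282)) = √(0*(-49) + (101 + 60630)) = √(0 + 60731) = √60731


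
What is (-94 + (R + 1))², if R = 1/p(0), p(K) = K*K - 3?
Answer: 78400/9 ≈ 8711.1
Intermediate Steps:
p(K) = -3 + K² (p(K) = K² - 3 = -3 + K²)
R = -⅓ (R = 1/(-3 + 0²) = 1/(-3 + 0) = 1/(-3) = -⅓ ≈ -0.33333)
(-94 + (R + 1))² = (-94 + (-⅓ + 1))² = (-94 + ⅔)² = (-280/3)² = 78400/9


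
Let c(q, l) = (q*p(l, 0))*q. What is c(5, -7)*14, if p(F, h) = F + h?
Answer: -2450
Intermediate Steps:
c(q, l) = l*q² (c(q, l) = (q*(l + 0))*q = (q*l)*q = (l*q)*q = l*q²)
c(5, -7)*14 = -7*5²*14 = -7*25*14 = -175*14 = -2450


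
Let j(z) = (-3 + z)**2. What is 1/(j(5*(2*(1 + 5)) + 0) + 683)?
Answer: 1/3932 ≈ 0.00025432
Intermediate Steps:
1/(j(5*(2*(1 + 5)) + 0) + 683) = 1/((-3 + (5*(2*(1 + 5)) + 0))**2 + 683) = 1/((-3 + (5*(2*6) + 0))**2 + 683) = 1/((-3 + (5*12 + 0))**2 + 683) = 1/((-3 + (60 + 0))**2 + 683) = 1/((-3 + 60)**2 + 683) = 1/(57**2 + 683) = 1/(3249 + 683) = 1/3932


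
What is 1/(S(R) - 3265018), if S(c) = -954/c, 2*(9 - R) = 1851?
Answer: -611/1994925362 ≈ -3.0628e-7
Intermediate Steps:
R = -1833/2 (R = 9 - 1/2*1851 = 9 - 1851/2 = -1833/2 ≈ -916.50)
1/(S(R) - 3265018) = 1/(-954/(-1833/2) - 3265018) = 1/(-954*(-2/1833) - 3265018) = 1/(636/611 - 3265018) = 1/(-1994925362/611) = -611/1994925362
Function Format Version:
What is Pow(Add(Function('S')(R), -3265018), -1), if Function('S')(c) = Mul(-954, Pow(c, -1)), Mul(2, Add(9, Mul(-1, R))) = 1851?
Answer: Rational(-611, 1994925362) ≈ -3.0628e-7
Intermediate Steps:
R = Rational(-1833, 2) (R = Add(9, Mul(Rational(-1, 2), 1851)) = Add(9, Rational(-1851, 2)) = Rational(-1833, 2) ≈ -916.50)
Pow(Add(Function('S')(R), -3265018), -1) = Pow(Add(Mul(-954, Pow(Rational(-1833, 2), -1)), -3265018), -1) = Pow(Add(Mul(-954, Rational(-2, 1833)), -3265018), -1) = Pow(Add(Rational(636, 611), -3265018), -1) = Pow(Rational(-1994925362, 611), -1) = Rational(-611, 1994925362)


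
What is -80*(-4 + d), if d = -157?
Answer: 12880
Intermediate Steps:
-80*(-4 + d) = -80*(-4 - 157) = -80*(-161) = 12880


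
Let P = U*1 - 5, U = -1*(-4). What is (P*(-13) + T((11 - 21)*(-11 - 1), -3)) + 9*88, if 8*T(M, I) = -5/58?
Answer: 373515/464 ≈ 804.99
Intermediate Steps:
U = 4
P = -1 (P = 4*1 - 5 = 4 - 5 = -1)
T(M, I) = -5/464 (T(M, I) = (-5/58)/8 = (-5*1/58)/8 = (1/8)*(-5/58) = -5/464)
(P*(-13) + T((11 - 21)*(-11 - 1), -3)) + 9*88 = (-1*(-13) - 5/464) + 9*88 = (13 - 5/464) + 792 = 6027/464 + 792 = 373515/464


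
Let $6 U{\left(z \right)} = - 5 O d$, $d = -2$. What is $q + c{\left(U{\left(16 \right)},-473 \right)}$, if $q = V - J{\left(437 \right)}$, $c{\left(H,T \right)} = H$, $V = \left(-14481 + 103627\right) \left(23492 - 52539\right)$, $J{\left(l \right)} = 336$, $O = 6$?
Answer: $-2589424188$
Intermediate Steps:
$V = -2589423862$ ($V = 89146 \left(-29047\right) = -2589423862$)
$U{\left(z \right)} = 10$ ($U{\left(z \right)} = \frac{\left(-5\right) 6 \left(-2\right)}{6} = \frac{\left(-30\right) \left(-2\right)}{6} = \frac{1}{6} \cdot 60 = 10$)
$q = -2589424198$ ($q = -2589423862 - 336 = -2589424198$)
$q + c{\left(U{\left(16 \right)},-473 \right)} = -2589424198 + 10 = -2589424188$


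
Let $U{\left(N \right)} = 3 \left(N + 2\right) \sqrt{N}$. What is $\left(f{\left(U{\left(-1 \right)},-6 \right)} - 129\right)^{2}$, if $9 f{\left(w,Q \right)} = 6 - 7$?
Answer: $\frac{1350244}{81} \approx 16670.0$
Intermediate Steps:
$U{\left(N \right)} = \sqrt{N} \left(6 + 3 N\right)$ ($U{\left(N \right)} = 3 \left(2 + N\right) \sqrt{N} = \left(6 + 3 N\right) \sqrt{N} = \sqrt{N} \left(6 + 3 N\right)$)
$f{\left(w,Q \right)} = - \frac{1}{9}$ ($f{\left(w,Q \right)} = \frac{6 - 7}{9} = \frac{1}{9} \left(-1\right) = - \frac{1}{9}$)
$\left(f{\left(U{\left(-1 \right)},-6 \right)} - 129\right)^{2} = \left(- \frac{1}{9} - 129\right)^{2} = \left(- \frac{1162}{9}\right)^{2} = \frac{1350244}{81}$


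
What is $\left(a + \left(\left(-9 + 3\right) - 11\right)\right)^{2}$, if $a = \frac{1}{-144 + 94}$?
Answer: $\frac{724201}{2500} \approx 289.68$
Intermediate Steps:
$a = - \frac{1}{50}$ ($a = \frac{1}{-50} = - \frac{1}{50} \approx -0.02$)
$\left(a + \left(\left(-9 + 3\right) - 11\right)\right)^{2} = \left(- \frac{1}{50} + \left(\left(-9 + 3\right) - 11\right)\right)^{2} = \left(- \frac{1}{50} - 17\right)^{2} = \left(- \frac{851}{50}\right)^{2} = \frac{724201}{2500}$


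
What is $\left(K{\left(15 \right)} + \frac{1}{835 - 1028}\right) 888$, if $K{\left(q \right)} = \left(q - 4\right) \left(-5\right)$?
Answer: $- \frac{9427008}{193} \approx -48845.0$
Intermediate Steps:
$K{\left(q \right)} = 20 - 5 q$ ($K{\left(q \right)} = \left(-4 + q\right) \left(-5\right) = 20 - 5 q$)
$\left(K{\left(15 \right)} + \frac{1}{835 - 1028}\right) 888 = \left(\left(20 - 75\right) + \frac{1}{835 - 1028}\right) 888 = \left(\left(20 - 75\right) + \frac{1}{-193}\right) 888 = \left(-55 - \frac{1}{193}\right) 888 = \left(- \frac{10616}{193}\right) 888 = - \frac{9427008}{193}$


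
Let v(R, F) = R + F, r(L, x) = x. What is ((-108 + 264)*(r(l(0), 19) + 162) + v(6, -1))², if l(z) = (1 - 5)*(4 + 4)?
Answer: 797554081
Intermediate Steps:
l(z) = -32 (l(z) = -4*8 = -32)
v(R, F) = F + R
((-108 + 264)*(r(l(0), 19) + 162) + v(6, -1))² = ((-108 + 264)*(19 + 162) + (-1 + 6))² = (156*181 + 5)² = (28236 + 5)² = 28241² = 797554081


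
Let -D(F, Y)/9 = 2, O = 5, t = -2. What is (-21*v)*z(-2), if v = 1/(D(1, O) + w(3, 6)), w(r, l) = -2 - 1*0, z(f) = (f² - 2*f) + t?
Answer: 63/10 ≈ 6.3000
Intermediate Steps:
z(f) = -2 + f² - 2*f (z(f) = (f² - 2*f) - 2 = -2 + f² - 2*f)
D(F, Y) = -18 (D(F, Y) = -9*2 = -18)
w(r, l) = -2 (w(r, l) = -2 + 0 = -2)
v = -1/20 (v = 1/(-18 - 2) = 1/(-20) = -1/20 ≈ -0.050000)
(-21*v)*z(-2) = (-21*(-1/20))*(-2 + (-2)² - 2*(-2)) = 21*(-2 + 4 + 4)/20 = (21/20)*6 = 63/10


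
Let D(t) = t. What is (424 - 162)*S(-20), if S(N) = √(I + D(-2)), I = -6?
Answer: 524*I*√2 ≈ 741.05*I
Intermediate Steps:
S(N) = 2*I*√2 (S(N) = √(-6 - 2) = √(-8) = 2*I*√2)
(424 - 162)*S(-20) = (424 - 162)*(2*I*√2) = 262*(2*I*√2) = 524*I*√2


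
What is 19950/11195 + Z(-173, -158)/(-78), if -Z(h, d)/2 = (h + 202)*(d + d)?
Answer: -20362586/87321 ≈ -233.19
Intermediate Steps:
Z(h, d) = -4*d*(202 + h) (Z(h, d) = -2*(h + 202)*(d + d) = -2*(202 + h)*2*d = -4*d*(202 + h))
19950/11195 + Z(-173, -158)/(-78) = 19950/11195 - 4*(-158)*(202 - 173)/(-78) = 19950*(1/11195) - 4*(-158)*29*(-1/78) = 3990/2239 + 18328*(-1/78) = 3990/2239 - 9164/39 = -20362586/87321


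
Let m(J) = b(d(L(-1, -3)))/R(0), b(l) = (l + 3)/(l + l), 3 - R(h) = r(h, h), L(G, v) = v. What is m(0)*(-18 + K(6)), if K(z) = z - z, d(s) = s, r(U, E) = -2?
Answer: 0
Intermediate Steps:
R(h) = 5 (R(h) = 3 - 1*(-2) = 3 + 2 = 5)
b(l) = (3 + l)/(2*l) (b(l) = (3 + l)/((2*l)) = (3 + l)*(1/(2*l)) = (3 + l)/(2*l))
K(z) = 0
m(J) = 0 (m(J) = ((½)*(3 - 3)/(-3))/5 = ((½)*(-⅓)*0)*(⅕) = 0*(⅕) = 0)
m(0)*(-18 + K(6)) = 0*(-18 + 0) = 0*(-18) = 0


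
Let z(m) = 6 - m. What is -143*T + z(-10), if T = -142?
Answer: 20322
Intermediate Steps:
-143*T + z(-10) = -143*(-142) + (6 - 1*(-10)) = 20306 + (6 + 10) = 20306 + 16 = 20322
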